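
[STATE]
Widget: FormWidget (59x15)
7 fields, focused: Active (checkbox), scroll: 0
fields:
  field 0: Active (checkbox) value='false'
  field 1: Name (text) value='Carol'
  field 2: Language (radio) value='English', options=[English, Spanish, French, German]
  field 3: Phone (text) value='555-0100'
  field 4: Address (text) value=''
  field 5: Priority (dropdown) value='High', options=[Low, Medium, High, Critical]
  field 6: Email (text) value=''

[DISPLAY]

> Active:     [ ]                                          
  Name:       [Carol                                      ]
  Language:   (●) English  ( ) Spanish  ( ) French  ( ) Ger
  Phone:      [555-0100                                   ]
  Address:    [                                           ]
  Priority:   [High                                      ▼]
  Email:      [                                           ]
                                                           
                                                           
                                                           
                                                           
                                                           
                                                           
                                                           
                                                           


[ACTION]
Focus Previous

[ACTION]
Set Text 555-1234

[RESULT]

  Active:     [ ]                                          
  Name:       [Carol                                      ]
  Language:   (●) English  ( ) Spanish  ( ) French  ( ) Ger
  Phone:      [555-0100                                   ]
  Address:    [                                           ]
  Priority:   [High                                      ▼]
> Email:      [555-1234                                   ]
                                                           
                                                           
                                                           
                                                           
                                                           
                                                           
                                                           
                                                           


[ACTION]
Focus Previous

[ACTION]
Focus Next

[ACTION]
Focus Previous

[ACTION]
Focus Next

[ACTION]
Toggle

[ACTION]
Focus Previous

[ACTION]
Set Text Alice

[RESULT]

  Active:     [ ]                                          
  Name:       [Carol                                      ]
  Language:   (●) English  ( ) Spanish  ( ) French  ( ) Ger
  Phone:      [555-0100                                   ]
  Address:    [                                           ]
> Priority:   [High                                      ▼]
  Email:      [555-1234                                   ]
                                                           
                                                           
                                                           
                                                           
                                                           
                                                           
                                                           
                                                           


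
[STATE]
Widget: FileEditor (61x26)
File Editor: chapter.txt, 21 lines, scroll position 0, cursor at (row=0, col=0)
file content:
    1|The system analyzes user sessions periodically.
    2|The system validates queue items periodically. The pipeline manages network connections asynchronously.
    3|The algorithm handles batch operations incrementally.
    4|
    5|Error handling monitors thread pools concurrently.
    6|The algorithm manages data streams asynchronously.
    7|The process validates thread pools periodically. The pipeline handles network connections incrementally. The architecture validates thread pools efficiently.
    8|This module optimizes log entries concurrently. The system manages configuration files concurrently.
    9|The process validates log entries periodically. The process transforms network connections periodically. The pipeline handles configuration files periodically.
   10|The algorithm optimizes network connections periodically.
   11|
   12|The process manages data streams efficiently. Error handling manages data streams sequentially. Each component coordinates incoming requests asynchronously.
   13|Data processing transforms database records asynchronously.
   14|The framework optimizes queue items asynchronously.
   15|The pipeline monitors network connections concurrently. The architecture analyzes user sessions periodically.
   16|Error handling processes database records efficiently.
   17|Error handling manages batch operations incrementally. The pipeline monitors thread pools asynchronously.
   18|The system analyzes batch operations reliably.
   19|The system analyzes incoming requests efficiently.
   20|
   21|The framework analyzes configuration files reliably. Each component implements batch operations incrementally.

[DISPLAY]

█he system analyzes user sessions periodically.             ▲
The system validates queue items periodically. The pipeline █
The algorithm handles batch operations incrementally.       ░
                                                            ░
Error handling monitors thread pools concurrently.          ░
The algorithm manages data streams asynchronously.          ░
The process validates thread pools periodically. The pipelin░
This module optimizes log entries concurrently. The system m░
The process validates log entries periodically. The process ░
The algorithm optimizes network connections periodically.   ░
                                                            ░
The process manages data streams efficiently. Error handling░
Data processing transforms database records asynchronously. ░
The framework optimizes queue items asynchronously.         ░
The pipeline monitors network connections concurrently. The ░
Error handling processes database records efficiently.      ░
Error handling manages batch operations incrementally. The p░
The system analyzes batch operations reliably.              ░
The system analyzes incoming requests efficiently.          ░
                                                            ░
The framework analyzes configuration files reliably. Each co░
                                                            ░
                                                            ░
                                                            ░
                                                            ░
                                                            ▼


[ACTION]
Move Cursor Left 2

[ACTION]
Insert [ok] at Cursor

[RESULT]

ok█he system analyzes user sessions periodically.           ▲
The system validates queue items periodically. The pipeline █
The algorithm handles batch operations incrementally.       ░
                                                            ░
Error handling monitors thread pools concurrently.          ░
The algorithm manages data streams asynchronously.          ░
The process validates thread pools periodically. The pipelin░
This module optimizes log entries concurrently. The system m░
The process validates log entries periodically. The process ░
The algorithm optimizes network connections periodically.   ░
                                                            ░
The process manages data streams efficiently. Error handling░
Data processing transforms database records asynchronously. ░
The framework optimizes queue items asynchronously.         ░
The pipeline monitors network connections concurrently. The ░
Error handling processes database records efficiently.      ░
Error handling manages batch operations incrementally. The p░
The system analyzes batch operations reliably.              ░
The system analyzes incoming requests efficiently.          ░
                                                            ░
The framework analyzes configuration files reliably. Each co░
                                                            ░
                                                            ░
                                                            ░
                                                            ░
                                                            ▼


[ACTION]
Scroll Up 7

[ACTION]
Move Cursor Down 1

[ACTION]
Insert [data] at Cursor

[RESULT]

okThe system analyzes user sessions periodically.           ▲
Thdata█ system validates queue items periodically. The pipel█
The algorithm handles batch operations incrementally.       ░
                                                            ░
Error handling monitors thread pools concurrently.          ░
The algorithm manages data streams asynchronously.          ░
The process validates thread pools periodically. The pipelin░
This module optimizes log entries concurrently. The system m░
The process validates log entries periodically. The process ░
The algorithm optimizes network connections periodically.   ░
                                                            ░
The process manages data streams efficiently. Error handling░
Data processing transforms database records asynchronously. ░
The framework optimizes queue items asynchronously.         ░
The pipeline monitors network connections concurrently. The ░
Error handling processes database records efficiently.      ░
Error handling manages batch operations incrementally. The p░
The system analyzes batch operations reliably.              ░
The system analyzes incoming requests efficiently.          ░
                                                            ░
The framework analyzes configuration files reliably. Each co░
                                                            ░
                                                            ░
                                                            ░
                                                            ░
                                                            ▼


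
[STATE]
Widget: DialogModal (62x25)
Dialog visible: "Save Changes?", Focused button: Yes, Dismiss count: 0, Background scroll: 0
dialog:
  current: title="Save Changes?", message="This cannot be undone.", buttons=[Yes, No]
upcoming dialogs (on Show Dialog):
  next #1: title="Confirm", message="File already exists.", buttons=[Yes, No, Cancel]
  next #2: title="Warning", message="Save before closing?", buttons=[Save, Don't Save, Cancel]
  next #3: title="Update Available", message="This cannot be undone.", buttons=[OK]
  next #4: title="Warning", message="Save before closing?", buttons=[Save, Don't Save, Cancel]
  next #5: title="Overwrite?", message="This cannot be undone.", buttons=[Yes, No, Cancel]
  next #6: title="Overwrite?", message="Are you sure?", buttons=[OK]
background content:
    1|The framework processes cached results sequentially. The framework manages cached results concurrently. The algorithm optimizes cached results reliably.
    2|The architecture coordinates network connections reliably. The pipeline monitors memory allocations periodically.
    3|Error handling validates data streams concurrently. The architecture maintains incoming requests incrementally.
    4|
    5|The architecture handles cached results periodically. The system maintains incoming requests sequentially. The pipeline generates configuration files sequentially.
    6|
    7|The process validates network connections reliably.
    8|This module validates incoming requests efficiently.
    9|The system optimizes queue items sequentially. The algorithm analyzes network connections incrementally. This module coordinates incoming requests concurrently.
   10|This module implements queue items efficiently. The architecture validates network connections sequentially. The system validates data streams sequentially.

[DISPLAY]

The framework processes cached results sequentially. The frame
The architecture coordinates network connections reliably. The
Error handling validates data streams concurrently. The archit
                                                              
The architecture handles cached results periodically. The syst
                                                              
The process validates network connections reliably.           
This module validates incoming requests efficiently.          
The system optimizes queue items sequentially. The algorithm a
This module implements queue items efficiently. The architectu
                  ┌────────────────────────┐                  
                  │     Save Changes?      │                  
                  │ This cannot be undone. │                  
                  │       [Yes]  No        │                  
                  └────────────────────────┘                  
                                                              
                                                              
                                                              
                                                              
                                                              
                                                              
                                                              
                                                              
                                                              
                                                              


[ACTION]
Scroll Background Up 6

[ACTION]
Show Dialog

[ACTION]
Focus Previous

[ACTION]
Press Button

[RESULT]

The framework processes cached results sequentially. The frame
The architecture coordinates network connections reliably. The
Error handling validates data streams concurrently. The archit
                                                              
The architecture handles cached results periodically. The syst
                                                              
The process validates network connections reliably.           
This module validates incoming requests efficiently.          
The system optimizes queue items sequentially. The algorithm a
This module implements queue items efficiently. The architectu
                                                              
                                                              
                                                              
                                                              
                                                              
                                                              
                                                              
                                                              
                                                              
                                                              
                                                              
                                                              
                                                              
                                                              
                                                              


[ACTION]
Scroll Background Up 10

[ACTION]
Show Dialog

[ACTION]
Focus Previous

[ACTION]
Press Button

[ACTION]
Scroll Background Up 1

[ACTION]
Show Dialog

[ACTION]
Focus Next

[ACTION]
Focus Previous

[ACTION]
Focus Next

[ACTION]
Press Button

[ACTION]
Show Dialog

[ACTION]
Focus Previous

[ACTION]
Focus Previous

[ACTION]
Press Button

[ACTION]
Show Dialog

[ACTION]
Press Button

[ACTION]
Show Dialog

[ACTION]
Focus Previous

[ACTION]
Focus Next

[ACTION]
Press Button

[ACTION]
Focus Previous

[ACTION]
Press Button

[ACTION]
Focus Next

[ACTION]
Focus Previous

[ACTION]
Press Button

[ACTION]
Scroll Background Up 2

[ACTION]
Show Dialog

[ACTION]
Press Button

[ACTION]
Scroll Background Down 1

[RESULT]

The architecture coordinates network connections reliably. The
Error handling validates data streams concurrently. The archit
                                                              
The architecture handles cached results periodically. The syst
                                                              
The process validates network connections reliably.           
This module validates incoming requests efficiently.          
The system optimizes queue items sequentially. The algorithm a
This module implements queue items efficiently. The architectu
                                                              
                                                              
                                                              
                                                              
                                                              
                                                              
                                                              
                                                              
                                                              
                                                              
                                                              
                                                              
                                                              
                                                              
                                                              
                                                              


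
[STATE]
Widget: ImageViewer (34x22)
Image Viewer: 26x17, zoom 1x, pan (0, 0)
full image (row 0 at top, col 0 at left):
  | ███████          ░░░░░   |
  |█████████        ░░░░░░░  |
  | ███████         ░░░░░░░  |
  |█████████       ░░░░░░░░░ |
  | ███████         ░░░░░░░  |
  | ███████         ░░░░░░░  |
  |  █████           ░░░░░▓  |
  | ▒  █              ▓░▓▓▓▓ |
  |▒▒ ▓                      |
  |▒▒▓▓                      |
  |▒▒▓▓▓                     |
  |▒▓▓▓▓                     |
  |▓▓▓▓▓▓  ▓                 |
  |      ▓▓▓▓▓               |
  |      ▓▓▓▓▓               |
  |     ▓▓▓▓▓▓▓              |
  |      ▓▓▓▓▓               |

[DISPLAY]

 ███████          ░░░░░           
█████████        ░░░░░░░          
 ███████         ░░░░░░░          
█████████       ░░░░░░░░░         
 ███████         ░░░░░░░          
 ███████         ░░░░░░░          
  █████           ░░░░░▓          
 ▒  █              ▓░▓▓▓▓         
▒▒ ▓                              
▒▒▓▓                              
▒▒▓▓▓                             
▒▓▓▓▓                             
▓▓▓▓▓▓  ▓                         
      ▓▓▓▓▓                       
      ▓▓▓▓▓                       
     ▓▓▓▓▓▓▓                      
      ▓▓▓▓▓                       
                                  
                                  
                                  
                                  
                                  


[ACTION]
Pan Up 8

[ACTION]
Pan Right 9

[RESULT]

         ░░░░░                    
        ░░░░░░░                   
        ░░░░░░░                   
       ░░░░░░░░░                  
        ░░░░░░░                   
        ░░░░░░░                   
         ░░░░░▓                   
          ▓░▓▓▓▓                  
                                  
                                  
                                  
                                  
                                  
▓▓                                
▓▓                                
▓▓▓                               
▓▓                                
                                  
                                  
                                  
                                  
                                  


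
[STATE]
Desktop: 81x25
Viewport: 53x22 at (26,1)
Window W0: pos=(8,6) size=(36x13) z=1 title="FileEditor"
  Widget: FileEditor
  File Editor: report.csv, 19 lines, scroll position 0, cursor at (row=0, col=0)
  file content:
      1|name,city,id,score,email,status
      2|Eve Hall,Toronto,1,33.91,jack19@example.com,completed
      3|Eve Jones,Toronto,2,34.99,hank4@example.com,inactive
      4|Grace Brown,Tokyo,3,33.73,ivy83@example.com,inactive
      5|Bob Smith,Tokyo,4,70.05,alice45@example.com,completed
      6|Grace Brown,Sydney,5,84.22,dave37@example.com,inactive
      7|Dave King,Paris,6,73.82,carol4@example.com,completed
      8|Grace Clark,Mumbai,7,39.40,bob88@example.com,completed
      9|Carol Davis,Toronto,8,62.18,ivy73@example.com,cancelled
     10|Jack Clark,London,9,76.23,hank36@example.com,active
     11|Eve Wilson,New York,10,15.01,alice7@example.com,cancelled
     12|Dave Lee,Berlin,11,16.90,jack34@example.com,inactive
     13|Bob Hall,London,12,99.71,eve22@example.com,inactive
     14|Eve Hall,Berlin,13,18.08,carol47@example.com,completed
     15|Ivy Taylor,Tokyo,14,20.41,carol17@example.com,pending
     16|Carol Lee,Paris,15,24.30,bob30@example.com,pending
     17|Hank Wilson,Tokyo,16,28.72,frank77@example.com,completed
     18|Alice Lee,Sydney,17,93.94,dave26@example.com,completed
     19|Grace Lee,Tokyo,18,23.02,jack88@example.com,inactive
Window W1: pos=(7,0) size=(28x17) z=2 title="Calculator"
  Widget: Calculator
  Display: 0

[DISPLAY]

        ┃                                            
────────┨                                            
       0┃                                            
        ┃                                            
        ┃                                            
        ┃━━━━━━━━┓                                   
        ┃        ┃                                   
        ┃────────┨                                   
        ┃tatus  ▲┃                                   
        ┃ack19@e█┃                                   
        ┃hank4@e░┃                                   
        ┃ivy83@e░┃                                   
        ┃ice45@e░┃                                   
        ┃,dave37░┃                                   
        ┃rol4@ex░┃                                   
━━━━━━━━┛,bob88@░┃                                   
to,8,62.18,ivy73▼┃                                   
━━━━━━━━━━━━━━━━━┛                                   
                                                     
                                                     
                                                     
                                                     


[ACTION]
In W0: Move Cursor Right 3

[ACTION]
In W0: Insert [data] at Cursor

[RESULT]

        ┃                                            
────────┨                                            
       0┃                                            
        ┃                                            
        ┃                                            
        ┃━━━━━━━━┓                                   
        ┃        ┃                                   
        ┃────────┨                                   
        ┃il,stat▲┃                                   
        ┃ack19@e█┃                                   
        ┃hank4@e░┃                                   
        ┃ivy83@e░┃                                   
        ┃ice45@e░┃                                   
        ┃,dave37░┃                                   
        ┃rol4@ex░┃                                   
━━━━━━━━┛,bob88@░┃                                   
to,8,62.18,ivy73▼┃                                   
━━━━━━━━━━━━━━━━━┛                                   
                                                     
                                                     
                                                     
                                                     


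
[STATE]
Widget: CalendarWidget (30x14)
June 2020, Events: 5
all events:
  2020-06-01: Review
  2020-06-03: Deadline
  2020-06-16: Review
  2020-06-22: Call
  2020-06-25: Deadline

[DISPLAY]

          June 2020           
Mo Tu We Th Fr Sa Su          
 1*  2  3*  4  5  6  7        
 8  9 10 11 12 13 14          
15 16* 17 18 19 20 21         
22* 23 24 25* 26 27 28        
29 30                         
                              
                              
                              
                              
                              
                              
                              


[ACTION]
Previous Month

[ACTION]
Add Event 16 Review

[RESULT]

           May 2020           
Mo Tu We Th Fr Sa Su          
             1  2  3          
 4  5  6  7  8  9 10          
11 12 13 14 15 16* 17         
18 19 20 21 22 23 24          
25 26 27 28 29 30 31          
                              
                              
                              
                              
                              
                              
                              


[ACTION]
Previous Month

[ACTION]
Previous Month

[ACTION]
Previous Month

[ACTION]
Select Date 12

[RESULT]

        February 2020         
Mo Tu We Th Fr Sa Su          
                1  2          
 3  4  5  6  7  8  9          
10 11 [12] 13 14 15 16        
17 18 19 20 21 22 23          
24 25 26 27 28 29             
                              
                              
                              
                              
                              
                              
                              


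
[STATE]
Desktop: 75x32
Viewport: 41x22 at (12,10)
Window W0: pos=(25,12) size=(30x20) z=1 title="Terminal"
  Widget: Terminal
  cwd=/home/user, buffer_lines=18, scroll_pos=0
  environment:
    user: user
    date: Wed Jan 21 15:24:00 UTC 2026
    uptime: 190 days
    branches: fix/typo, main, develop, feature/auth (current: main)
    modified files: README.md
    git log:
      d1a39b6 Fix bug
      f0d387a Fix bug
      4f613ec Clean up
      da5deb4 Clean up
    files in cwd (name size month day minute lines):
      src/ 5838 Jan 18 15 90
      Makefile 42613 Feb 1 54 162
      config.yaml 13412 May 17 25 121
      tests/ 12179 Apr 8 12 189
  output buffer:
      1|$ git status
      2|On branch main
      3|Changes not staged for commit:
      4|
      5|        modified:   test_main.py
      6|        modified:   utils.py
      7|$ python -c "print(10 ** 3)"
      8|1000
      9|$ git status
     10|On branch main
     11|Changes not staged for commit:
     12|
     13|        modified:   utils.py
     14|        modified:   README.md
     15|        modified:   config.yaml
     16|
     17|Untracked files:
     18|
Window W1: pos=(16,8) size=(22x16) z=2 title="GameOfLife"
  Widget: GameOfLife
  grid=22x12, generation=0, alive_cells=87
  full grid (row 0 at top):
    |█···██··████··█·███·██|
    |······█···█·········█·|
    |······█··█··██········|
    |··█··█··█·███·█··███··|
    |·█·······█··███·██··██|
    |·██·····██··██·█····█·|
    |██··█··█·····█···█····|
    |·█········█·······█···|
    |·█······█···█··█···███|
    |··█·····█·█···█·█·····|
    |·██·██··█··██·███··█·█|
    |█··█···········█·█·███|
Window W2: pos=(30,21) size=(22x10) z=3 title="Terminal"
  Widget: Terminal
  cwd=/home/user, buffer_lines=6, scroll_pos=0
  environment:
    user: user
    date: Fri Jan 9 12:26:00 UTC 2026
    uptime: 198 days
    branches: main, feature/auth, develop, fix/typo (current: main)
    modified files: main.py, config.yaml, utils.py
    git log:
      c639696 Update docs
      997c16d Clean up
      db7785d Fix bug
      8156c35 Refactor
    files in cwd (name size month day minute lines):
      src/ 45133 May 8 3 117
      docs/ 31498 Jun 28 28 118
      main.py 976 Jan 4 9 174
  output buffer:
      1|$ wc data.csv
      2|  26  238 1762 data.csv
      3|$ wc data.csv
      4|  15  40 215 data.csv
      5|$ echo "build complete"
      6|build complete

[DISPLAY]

    ┠────────────────────┨               
    ┃Gen: 0              ┃               
    ┃···██··████··█·███·█┃━━━━━━━━━━━━━━━
    ┃·····█···█·········█┃               
    ┃·····█··█··██·······┃───────────────
    ┃·█··█··█·███·█··███·┃               
    ┃█·······█··███·██··█┃in             
    ┃██·····██··██·█····█┃staged for comm
    ┃█··█··█·····█···█···┃               
    ┃█········█·······█··┃fied:   test_ma
    ┃█······█···█··█···██┃fied:   utils.p
    ┃·█·····█·█···┏━━━━━━━━━━━━━━━━━━━━┓)
    ┃██·██··█··██·┃ Terminal           ┃ 
    ┗━━━━━━━━━━━━━┠────────────────────┨ 
             ┃On b┃$ wc data.csv       ┃ 
             ┃Chan┃  26  238 1762 data.┃m
             ┃    ┃$ wc data.csv       ┃ 
             ┃    ┃  15  40 215 data.cs┃p
             ┃    ┃$ echo "build comple┃.
             ┃    ┃build complete      ┃.
             ┃    ┗━━━━━━━━━━━━━━━━━━━━┛ 
             ┗━━━━━━━━━━━━━━━━━━━━━━━━━━━


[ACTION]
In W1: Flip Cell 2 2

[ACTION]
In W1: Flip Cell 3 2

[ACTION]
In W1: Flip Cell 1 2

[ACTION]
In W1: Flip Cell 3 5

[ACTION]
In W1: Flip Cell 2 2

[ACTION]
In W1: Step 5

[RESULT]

    ┠────────────────────┨               
    ┃Gen: 5              ┃               
    ┃·····███████········┃━━━━━━━━━━━━━━━
    ┃····█··█····█······█┃               
    ┃········█··█··██···█┃───────────────
    ┃·█··█···██·█········┃               
    ┃·█··············█··█┃in             
    ┃█·█··██··········███┃staged for comm
    ┃·█············██·██·┃               
    ┃·█············█···█·┃fied:   test_ma
    ┃·········██·█·█·█·█·┃fied:   utils.p
    ┃············█┏━━━━━━━━━━━━━━━━━━━━┓)
    ┃·········█···┃ Terminal           ┃ 
    ┗━━━━━━━━━━━━━┠────────────────────┨ 
             ┃On b┃$ wc data.csv       ┃ 
             ┃Chan┃  26  238 1762 data.┃m
             ┃    ┃$ wc data.csv       ┃ 
             ┃    ┃  15  40 215 data.cs┃p
             ┃    ┃$ echo "build comple┃.
             ┃    ┃build complete      ┃.
             ┃    ┗━━━━━━━━━━━━━━━━━━━━┛ 
             ┗━━━━━━━━━━━━━━━━━━━━━━━━━━━


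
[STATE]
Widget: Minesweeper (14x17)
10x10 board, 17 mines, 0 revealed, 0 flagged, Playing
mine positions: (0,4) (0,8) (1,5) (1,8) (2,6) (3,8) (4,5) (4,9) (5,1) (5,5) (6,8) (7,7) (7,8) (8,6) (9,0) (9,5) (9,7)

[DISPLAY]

■■■■■■■■■■    
■■■■■■■■■■    
■■■■■■■■■■    
■■■■■■■■■■    
■■■■■■■■■■    
■■■■■■■■■■    
■■■■■■■■■■    
■■■■■■■■■■    
■■■■■■■■■■    
■■■■■■■■■■    
              
              
              
              
              
              
              


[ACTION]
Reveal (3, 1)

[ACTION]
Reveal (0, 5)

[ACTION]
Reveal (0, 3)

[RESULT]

   1■2■■■■    
   12■■■■■    
    1■■■■■    
    1■■■■■    
111 2■■■■■    
■■1 2■■■■■    
111 11■■■■    
     1■■■■    
11  12■■■■    
■1  1■■■■■    
              
              
              
              
              
              
              


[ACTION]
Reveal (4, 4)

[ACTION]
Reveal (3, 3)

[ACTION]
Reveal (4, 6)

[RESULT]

   1■2■■■■    
   12■■■■■    
    1■■■■■    
    1■■■■■    
111 2■2■■■    
■■1 2■■■■■    
111 11■■■■    
     1■■■■    
11  12■■■■    
■1  1■■■■■    
              
              
              
              
              
              
              


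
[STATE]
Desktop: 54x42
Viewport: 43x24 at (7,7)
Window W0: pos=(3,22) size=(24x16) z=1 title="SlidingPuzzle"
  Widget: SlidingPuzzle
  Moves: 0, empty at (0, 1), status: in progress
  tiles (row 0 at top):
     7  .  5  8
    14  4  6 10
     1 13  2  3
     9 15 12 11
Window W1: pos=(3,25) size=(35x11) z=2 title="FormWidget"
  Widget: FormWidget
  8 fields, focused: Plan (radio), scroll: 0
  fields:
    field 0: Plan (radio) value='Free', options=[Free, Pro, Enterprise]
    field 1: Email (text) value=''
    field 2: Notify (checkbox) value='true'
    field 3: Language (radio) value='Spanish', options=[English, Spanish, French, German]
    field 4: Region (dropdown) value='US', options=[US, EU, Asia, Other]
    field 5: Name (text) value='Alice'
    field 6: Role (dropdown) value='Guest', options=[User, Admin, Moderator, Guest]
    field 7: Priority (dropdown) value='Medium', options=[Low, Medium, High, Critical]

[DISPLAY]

                                           
                                           
                                           
                                           
                                           
                                           
                                           
                                           
                                           
                                           
                                           
                                           
                                           
                                           
                                           
━━━━━━━━━━━━━━━━━━━┓                       
idingPuzzle        ┃                       
───────────────────┨                       
━━━━━━━━━━━━━━━━━━━━━━━━━━━━━━┓            
rmWidget                      ┃            
──────────────────────────────┨            
lan:       (●) Free  ( ) Pro  ┃            
mail:      [                 ]┃            
otify:     [x]                ┃            


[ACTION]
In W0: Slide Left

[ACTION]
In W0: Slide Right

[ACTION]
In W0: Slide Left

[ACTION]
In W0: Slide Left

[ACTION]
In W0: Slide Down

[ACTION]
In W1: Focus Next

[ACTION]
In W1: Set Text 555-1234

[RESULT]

                                           
                                           
                                           
                                           
                                           
                                           
                                           
                                           
                                           
                                           
                                           
                                           
                                           
                                           
                                           
━━━━━━━━━━━━━━━━━━━┓                       
idingPuzzle        ┃                       
───────────────────┨                       
━━━━━━━━━━━━━━━━━━━━━━━━━━━━━━┓            
rmWidget                      ┃            
──────────────────────────────┨            
lan:       (●) Free  ( ) Pro  ┃            
mail:      [555-1234         ]┃            
otify:     [x]                ┃            


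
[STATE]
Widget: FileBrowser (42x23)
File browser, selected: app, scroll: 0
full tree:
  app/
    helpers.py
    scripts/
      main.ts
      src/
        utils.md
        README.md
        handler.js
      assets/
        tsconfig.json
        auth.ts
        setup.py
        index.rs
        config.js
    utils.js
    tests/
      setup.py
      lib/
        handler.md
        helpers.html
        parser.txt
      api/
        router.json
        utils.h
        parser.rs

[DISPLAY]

> [-] app/                                
    helpers.py                            
    [+] scripts/                          
    utils.js                              
    [+] tests/                            
                                          
                                          
                                          
                                          
                                          
                                          
                                          
                                          
                                          
                                          
                                          
                                          
                                          
                                          
                                          
                                          
                                          
                                          


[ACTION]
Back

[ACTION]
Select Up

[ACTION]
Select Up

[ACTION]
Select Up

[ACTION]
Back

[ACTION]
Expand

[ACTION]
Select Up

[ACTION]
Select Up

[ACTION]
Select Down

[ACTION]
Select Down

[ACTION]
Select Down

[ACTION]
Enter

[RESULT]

  [-] app/                                
    helpers.py                            
    [+] scripts/                          
  > utils.js                              
    [+] tests/                            
                                          
                                          
                                          
                                          
                                          
                                          
                                          
                                          
                                          
                                          
                                          
                                          
                                          
                                          
                                          
                                          
                                          
                                          
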